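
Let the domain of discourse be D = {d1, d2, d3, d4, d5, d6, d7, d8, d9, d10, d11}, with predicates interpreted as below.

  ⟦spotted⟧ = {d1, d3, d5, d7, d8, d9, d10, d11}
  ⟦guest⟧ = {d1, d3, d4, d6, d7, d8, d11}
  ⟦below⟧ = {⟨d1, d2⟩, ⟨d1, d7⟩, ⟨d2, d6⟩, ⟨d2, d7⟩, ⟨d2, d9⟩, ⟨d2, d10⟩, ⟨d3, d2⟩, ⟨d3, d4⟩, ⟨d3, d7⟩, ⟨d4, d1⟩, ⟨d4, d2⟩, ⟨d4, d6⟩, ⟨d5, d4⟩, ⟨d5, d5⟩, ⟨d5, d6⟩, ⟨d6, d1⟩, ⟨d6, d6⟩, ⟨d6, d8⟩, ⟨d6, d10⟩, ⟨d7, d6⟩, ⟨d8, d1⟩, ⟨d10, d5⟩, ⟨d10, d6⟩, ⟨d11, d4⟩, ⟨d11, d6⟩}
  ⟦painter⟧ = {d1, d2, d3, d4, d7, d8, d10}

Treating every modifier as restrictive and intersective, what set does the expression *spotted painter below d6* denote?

{d7, d10}

⟦below d6⟧ = {x : ⟨x, d6⟩ ∈ ⟦below⟧} = {d2, d4, d5, d6, d7, d10, d11}
⟦painter⟧ = {d1, d2, d3, d4, d7, d8, d10}
… ∩ ⟦below d6⟧ = {d1, d2, d3, d4, d7, d8, d10} ∩ {d2, d4, d5, d6, d7, d10, d11} = {d2, d4, d7, d10}
… ∩ ⟦spotted⟧ = {d2, d4, d7, d10} ∩ {d1, d3, d5, d7, d8, d9, d10, d11} = {d7, d10}
So ⟦spotted painter below d6⟧ = {d7, d10}.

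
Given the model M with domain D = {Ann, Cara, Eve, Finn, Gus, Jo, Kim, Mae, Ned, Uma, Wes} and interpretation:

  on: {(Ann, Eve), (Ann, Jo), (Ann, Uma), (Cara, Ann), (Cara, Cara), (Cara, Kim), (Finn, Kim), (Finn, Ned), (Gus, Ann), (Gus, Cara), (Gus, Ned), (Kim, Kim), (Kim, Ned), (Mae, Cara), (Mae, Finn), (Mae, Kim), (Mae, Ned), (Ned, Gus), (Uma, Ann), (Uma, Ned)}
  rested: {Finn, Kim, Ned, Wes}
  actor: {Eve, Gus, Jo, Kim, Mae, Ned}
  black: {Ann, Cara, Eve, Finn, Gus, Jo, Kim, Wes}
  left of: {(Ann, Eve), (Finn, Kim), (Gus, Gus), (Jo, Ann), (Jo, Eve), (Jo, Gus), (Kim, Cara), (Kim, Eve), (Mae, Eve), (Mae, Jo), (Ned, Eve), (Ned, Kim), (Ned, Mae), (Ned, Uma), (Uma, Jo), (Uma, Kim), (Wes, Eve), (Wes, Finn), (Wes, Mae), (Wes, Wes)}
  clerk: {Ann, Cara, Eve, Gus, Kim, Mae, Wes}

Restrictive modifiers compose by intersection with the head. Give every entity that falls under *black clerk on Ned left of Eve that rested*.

{Kim}

⟦on Ned⟧ = {x : ⟨x, Ned⟩ ∈ ⟦on⟧} = {Finn, Gus, Kim, Mae, Uma}
⟦left of Eve⟧ = {x : ⟨x, Eve⟩ ∈ ⟦left of⟧} = {Ann, Jo, Kim, Mae, Ned, Wes}
⟦that rested⟧ = ⟦rested⟧ = {Finn, Kim, Ned, Wes}
⟦clerk⟧ = {Ann, Cara, Eve, Gus, Kim, Mae, Wes}
… ∩ ⟦on Ned⟧ = {Ann, Cara, Eve, Gus, Kim, Mae, Wes} ∩ {Finn, Gus, Kim, Mae, Uma} = {Gus, Kim, Mae}
… ∩ ⟦left of Eve⟧ = {Gus, Kim, Mae} ∩ {Ann, Jo, Kim, Mae, Ned, Wes} = {Kim, Mae}
… ∩ ⟦that rested⟧ = {Kim, Mae} ∩ {Finn, Kim, Ned, Wes} = {Kim}
… ∩ ⟦black⟧ = {Kim} ∩ {Ann, Cara, Eve, Finn, Gus, Jo, Kim, Wes} = {Kim}
So ⟦black clerk on Ned left of Eve that rested⟧ = {Kim}.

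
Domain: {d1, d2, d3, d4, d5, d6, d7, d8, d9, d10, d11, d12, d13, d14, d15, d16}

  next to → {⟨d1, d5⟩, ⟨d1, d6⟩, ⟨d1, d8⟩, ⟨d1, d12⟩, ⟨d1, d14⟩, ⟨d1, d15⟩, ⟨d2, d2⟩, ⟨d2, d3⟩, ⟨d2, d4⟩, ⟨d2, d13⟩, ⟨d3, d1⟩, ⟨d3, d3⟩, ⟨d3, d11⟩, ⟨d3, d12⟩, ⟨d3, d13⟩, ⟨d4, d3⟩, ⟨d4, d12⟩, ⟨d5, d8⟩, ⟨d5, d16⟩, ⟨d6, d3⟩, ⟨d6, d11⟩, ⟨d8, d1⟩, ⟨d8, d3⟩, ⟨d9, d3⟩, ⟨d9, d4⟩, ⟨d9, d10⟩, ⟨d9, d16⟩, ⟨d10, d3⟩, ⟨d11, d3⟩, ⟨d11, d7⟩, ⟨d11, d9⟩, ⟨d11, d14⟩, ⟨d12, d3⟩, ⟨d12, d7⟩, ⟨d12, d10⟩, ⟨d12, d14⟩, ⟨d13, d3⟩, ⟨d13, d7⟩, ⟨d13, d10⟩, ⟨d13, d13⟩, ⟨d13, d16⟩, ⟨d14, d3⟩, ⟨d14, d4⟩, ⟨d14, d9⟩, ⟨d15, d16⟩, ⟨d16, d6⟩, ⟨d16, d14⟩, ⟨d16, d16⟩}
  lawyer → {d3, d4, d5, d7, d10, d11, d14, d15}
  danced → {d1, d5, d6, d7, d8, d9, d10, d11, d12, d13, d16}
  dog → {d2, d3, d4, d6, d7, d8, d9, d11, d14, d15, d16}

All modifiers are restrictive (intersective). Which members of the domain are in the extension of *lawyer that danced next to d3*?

{d10, d11}

⟦that danced⟧ = ⟦danced⟧ = {d1, d5, d6, d7, d8, d9, d10, d11, d12, d13, d16}
⟦next to d3⟧ = {x : ⟨x, d3⟩ ∈ ⟦next to⟧} = {d2, d3, d4, d6, d8, d9, d10, d11, d12, d13, d14}
⟦lawyer⟧ = {d3, d4, d5, d7, d10, d11, d14, d15}
… ∩ ⟦that danced⟧ = {d3, d4, d5, d7, d10, d11, d14, d15} ∩ {d1, d5, d6, d7, d8, d9, d10, d11, d12, d13, d16} = {d5, d7, d10, d11}
… ∩ ⟦next to d3⟧ = {d5, d7, d10, d11} ∩ {d2, d3, d4, d6, d8, d9, d10, d11, d12, d13, d14} = {d10, d11}
So ⟦lawyer that danced next to d3⟧ = {d10, d11}.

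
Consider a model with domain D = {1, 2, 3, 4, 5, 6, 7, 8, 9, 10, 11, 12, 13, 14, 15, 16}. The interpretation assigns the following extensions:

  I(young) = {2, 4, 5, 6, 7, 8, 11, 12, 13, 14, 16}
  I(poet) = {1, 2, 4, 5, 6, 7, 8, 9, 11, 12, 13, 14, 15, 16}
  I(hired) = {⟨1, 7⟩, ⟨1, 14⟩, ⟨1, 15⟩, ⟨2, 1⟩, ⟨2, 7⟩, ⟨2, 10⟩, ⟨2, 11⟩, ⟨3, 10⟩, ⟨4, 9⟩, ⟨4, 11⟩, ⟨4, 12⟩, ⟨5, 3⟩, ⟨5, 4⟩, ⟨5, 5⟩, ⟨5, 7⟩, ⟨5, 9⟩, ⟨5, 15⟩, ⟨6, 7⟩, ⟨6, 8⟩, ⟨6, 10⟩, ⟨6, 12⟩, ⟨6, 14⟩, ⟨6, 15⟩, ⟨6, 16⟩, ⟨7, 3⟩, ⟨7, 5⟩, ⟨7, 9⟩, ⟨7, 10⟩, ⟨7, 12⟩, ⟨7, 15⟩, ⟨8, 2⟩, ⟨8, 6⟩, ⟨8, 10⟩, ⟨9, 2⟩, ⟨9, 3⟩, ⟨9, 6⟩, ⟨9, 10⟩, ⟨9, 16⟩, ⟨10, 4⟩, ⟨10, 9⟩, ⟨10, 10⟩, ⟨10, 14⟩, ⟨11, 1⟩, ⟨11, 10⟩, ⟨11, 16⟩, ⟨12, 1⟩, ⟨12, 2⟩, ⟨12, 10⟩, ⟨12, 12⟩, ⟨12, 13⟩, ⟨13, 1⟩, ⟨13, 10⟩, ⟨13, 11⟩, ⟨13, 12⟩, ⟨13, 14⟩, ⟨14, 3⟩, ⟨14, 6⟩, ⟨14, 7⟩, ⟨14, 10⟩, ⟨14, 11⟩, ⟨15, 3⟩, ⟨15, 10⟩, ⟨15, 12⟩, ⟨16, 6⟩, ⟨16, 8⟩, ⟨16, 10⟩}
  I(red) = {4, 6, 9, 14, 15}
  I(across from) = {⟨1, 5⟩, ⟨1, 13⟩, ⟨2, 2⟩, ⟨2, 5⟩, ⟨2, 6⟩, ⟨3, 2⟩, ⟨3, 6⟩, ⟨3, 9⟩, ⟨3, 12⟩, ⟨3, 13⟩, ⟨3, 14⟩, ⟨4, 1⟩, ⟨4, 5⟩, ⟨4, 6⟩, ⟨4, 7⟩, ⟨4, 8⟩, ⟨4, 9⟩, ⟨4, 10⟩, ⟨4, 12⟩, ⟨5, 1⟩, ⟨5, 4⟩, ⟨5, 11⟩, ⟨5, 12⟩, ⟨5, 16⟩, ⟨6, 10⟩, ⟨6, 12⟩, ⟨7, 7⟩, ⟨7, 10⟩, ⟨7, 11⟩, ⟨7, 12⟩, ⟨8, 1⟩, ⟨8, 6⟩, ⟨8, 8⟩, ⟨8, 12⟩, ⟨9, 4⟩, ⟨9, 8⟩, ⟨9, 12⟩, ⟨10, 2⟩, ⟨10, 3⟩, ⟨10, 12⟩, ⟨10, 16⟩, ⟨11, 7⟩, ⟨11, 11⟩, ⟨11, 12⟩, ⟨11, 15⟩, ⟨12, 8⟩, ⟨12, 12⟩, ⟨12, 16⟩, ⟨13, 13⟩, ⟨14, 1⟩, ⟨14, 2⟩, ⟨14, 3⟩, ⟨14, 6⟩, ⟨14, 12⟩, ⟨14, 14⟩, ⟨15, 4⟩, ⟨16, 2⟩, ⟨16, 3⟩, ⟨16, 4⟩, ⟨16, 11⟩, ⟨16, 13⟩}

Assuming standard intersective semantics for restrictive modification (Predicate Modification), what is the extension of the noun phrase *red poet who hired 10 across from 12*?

{6, 9, 14}

⟦who hired 10⟧ = {x : ⟨x, 10⟩ ∈ ⟦hired⟧} = {2, 3, 6, 7, 8, 9, 10, 11, 12, 13, 14, 15, 16}
⟦across from 12⟧ = {x : ⟨x, 12⟩ ∈ ⟦across from⟧} = {3, 4, 5, 6, 7, 8, 9, 10, 11, 12, 14}
⟦poet⟧ = {1, 2, 4, 5, 6, 7, 8, 9, 11, 12, 13, 14, 15, 16}
… ∩ ⟦who hired 10⟧ = {1, 2, 4, 5, 6, 7, 8, 9, 11, 12, 13, 14, 15, 16} ∩ {2, 3, 6, 7, 8, 9, 10, 11, 12, 13, 14, 15, 16} = {2, 6, 7, 8, 9, 11, 12, 13, 14, 15, 16}
… ∩ ⟦across from 12⟧ = {2, 6, 7, 8, 9, 11, 12, 13, 14, 15, 16} ∩ {3, 4, 5, 6, 7, 8, 9, 10, 11, 12, 14} = {6, 7, 8, 9, 11, 12, 14}
… ∩ ⟦red⟧ = {6, 7, 8, 9, 11, 12, 14} ∩ {4, 6, 9, 14, 15} = {6, 9, 14}
So ⟦red poet who hired 10 across from 12⟧ = {6, 9, 14}.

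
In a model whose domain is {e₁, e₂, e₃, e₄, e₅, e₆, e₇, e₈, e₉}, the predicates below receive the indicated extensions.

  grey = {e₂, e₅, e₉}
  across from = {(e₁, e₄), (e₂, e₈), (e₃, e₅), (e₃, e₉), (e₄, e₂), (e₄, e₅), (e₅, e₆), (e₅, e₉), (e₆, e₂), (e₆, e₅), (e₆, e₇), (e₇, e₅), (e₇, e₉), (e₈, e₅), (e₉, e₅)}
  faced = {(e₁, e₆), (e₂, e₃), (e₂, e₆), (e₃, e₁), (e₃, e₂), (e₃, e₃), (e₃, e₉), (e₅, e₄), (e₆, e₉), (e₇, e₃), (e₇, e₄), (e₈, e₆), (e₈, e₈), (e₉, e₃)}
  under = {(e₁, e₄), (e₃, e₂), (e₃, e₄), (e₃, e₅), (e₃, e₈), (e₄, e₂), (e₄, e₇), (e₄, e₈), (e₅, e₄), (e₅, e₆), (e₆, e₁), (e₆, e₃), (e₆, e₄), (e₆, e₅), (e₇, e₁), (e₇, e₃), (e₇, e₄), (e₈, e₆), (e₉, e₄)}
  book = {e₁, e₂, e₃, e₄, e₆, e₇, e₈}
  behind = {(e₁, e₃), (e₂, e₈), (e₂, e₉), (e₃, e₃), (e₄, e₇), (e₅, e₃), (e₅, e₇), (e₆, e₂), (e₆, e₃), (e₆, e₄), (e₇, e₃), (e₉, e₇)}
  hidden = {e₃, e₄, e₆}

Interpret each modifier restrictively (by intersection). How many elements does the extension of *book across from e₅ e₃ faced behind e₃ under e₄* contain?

⟦across from e₅⟧ = {x : ⟨x, e₅⟩ ∈ ⟦across from⟧} = {e₃, e₄, e₆, e₇, e₈, e₉}
⟦e₃ faced⟧ = {x : ⟨e₃, x⟩ ∈ ⟦faced⟧} = {e₁, e₂, e₃, e₉}
⟦behind e₃⟧ = {x : ⟨x, e₃⟩ ∈ ⟦behind⟧} = {e₁, e₃, e₅, e₆, e₇}
⟦under e₄⟧ = {x : ⟨x, e₄⟩ ∈ ⟦under⟧} = {e₁, e₃, e₅, e₆, e₇, e₉}
⟦book⟧ = {e₁, e₂, e₃, e₄, e₆, e₇, e₈}
… ∩ ⟦across from e₅⟧ = {e₁, e₂, e₃, e₄, e₆, e₇, e₈} ∩ {e₃, e₄, e₆, e₇, e₈, e₉} = {e₃, e₄, e₆, e₇, e₈}
… ∩ ⟦e₃ faced⟧ = {e₃, e₄, e₆, e₇, e₈} ∩ {e₁, e₂, e₃, e₉} = {e₃}
… ∩ ⟦behind e₃⟧ = {e₃} ∩ {e₁, e₃, e₅, e₆, e₇} = {e₃}
… ∩ ⟦under e₄⟧ = {e₃} ∩ {e₁, e₃, e₅, e₆, e₇, e₉} = {e₃}
⟦book across from e₅ e₃ faced behind e₃ under e₄⟧ = {e₃}, so the cardinality is 1.

1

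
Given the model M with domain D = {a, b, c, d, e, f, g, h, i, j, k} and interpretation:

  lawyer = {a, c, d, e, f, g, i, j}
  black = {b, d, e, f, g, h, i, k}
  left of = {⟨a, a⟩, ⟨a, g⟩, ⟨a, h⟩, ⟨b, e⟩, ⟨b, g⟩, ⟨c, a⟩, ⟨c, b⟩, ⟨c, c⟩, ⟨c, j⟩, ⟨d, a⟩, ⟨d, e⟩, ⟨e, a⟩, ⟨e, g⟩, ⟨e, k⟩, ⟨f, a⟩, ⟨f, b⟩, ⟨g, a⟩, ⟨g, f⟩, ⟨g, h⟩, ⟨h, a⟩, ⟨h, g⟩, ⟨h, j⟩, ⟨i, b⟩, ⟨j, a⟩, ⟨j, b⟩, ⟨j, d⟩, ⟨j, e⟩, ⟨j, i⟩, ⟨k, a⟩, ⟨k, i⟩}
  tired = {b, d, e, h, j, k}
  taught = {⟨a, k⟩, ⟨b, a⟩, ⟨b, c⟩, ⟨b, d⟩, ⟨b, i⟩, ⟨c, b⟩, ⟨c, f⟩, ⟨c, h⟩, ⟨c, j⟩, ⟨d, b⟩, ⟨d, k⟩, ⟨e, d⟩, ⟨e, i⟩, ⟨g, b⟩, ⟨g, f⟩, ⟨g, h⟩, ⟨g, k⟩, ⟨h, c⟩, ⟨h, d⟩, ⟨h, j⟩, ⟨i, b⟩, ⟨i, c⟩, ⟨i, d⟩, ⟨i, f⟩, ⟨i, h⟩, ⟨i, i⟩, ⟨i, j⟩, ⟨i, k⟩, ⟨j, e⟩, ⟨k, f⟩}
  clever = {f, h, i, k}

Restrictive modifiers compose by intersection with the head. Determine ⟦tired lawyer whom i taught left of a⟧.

⟦whom i taught⟧ = {x : ⟨i, x⟩ ∈ ⟦taught⟧} = {b, c, d, f, h, i, j, k}
⟦left of a⟧ = {x : ⟨x, a⟩ ∈ ⟦left of⟧} = {a, c, d, e, f, g, h, j, k}
⟦lawyer⟧ = {a, c, d, e, f, g, i, j}
… ∩ ⟦whom i taught⟧ = {a, c, d, e, f, g, i, j} ∩ {b, c, d, f, h, i, j, k} = {c, d, f, i, j}
… ∩ ⟦left of a⟧ = {c, d, f, i, j} ∩ {a, c, d, e, f, g, h, j, k} = {c, d, f, j}
… ∩ ⟦tired⟧ = {c, d, f, j} ∩ {b, d, e, h, j, k} = {d, j}
So ⟦tired lawyer whom i taught left of a⟧ = {d, j}.

{d, j}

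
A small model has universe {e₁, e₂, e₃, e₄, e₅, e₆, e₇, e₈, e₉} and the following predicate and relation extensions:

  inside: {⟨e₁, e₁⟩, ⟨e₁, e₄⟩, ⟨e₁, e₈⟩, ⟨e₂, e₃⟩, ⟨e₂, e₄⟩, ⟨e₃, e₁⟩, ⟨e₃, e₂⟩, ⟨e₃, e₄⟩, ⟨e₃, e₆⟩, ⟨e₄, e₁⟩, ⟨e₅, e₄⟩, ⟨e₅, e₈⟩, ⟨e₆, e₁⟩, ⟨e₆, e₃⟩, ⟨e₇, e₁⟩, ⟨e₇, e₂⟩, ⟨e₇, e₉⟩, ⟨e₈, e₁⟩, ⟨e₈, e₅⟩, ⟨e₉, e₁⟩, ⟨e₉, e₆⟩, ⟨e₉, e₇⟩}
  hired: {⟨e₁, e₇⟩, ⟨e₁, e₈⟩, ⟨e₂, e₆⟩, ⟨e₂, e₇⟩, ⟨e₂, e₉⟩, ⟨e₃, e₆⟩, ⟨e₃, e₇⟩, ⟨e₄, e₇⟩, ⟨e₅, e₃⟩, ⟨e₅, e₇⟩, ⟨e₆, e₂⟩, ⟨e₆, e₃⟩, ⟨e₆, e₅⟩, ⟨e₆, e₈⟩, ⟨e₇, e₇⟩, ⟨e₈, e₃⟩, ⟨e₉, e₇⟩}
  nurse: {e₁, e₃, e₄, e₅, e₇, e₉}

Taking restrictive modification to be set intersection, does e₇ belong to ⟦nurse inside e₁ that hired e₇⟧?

⟦inside e₁⟧ = {x : ⟨x, e₁⟩ ∈ ⟦inside⟧} = {e₁, e₃, e₄, e₆, e₇, e₈, e₉}
⟦that hired e₇⟧ = {x : ⟨x, e₇⟩ ∈ ⟦hired⟧} = {e₁, e₂, e₃, e₄, e₅, e₇, e₉}
⟦nurse⟧ = {e₁, e₃, e₄, e₅, e₇, e₉}
… ∩ ⟦inside e₁⟧ = {e₁, e₃, e₄, e₅, e₇, e₉} ∩ {e₁, e₃, e₄, e₆, e₇, e₈, e₉} = {e₁, e₃, e₄, e₇, e₉}
… ∩ ⟦that hired e₇⟧ = {e₁, e₃, e₄, e₇, e₉} ∩ {e₁, e₂, e₃, e₄, e₅, e₇, e₉} = {e₁, e₃, e₄, e₇, e₉}
⟦nurse inside e₁ that hired e₇⟧ = {e₁, e₃, e₄, e₇, e₉}; e₇ ∈ this set.

yes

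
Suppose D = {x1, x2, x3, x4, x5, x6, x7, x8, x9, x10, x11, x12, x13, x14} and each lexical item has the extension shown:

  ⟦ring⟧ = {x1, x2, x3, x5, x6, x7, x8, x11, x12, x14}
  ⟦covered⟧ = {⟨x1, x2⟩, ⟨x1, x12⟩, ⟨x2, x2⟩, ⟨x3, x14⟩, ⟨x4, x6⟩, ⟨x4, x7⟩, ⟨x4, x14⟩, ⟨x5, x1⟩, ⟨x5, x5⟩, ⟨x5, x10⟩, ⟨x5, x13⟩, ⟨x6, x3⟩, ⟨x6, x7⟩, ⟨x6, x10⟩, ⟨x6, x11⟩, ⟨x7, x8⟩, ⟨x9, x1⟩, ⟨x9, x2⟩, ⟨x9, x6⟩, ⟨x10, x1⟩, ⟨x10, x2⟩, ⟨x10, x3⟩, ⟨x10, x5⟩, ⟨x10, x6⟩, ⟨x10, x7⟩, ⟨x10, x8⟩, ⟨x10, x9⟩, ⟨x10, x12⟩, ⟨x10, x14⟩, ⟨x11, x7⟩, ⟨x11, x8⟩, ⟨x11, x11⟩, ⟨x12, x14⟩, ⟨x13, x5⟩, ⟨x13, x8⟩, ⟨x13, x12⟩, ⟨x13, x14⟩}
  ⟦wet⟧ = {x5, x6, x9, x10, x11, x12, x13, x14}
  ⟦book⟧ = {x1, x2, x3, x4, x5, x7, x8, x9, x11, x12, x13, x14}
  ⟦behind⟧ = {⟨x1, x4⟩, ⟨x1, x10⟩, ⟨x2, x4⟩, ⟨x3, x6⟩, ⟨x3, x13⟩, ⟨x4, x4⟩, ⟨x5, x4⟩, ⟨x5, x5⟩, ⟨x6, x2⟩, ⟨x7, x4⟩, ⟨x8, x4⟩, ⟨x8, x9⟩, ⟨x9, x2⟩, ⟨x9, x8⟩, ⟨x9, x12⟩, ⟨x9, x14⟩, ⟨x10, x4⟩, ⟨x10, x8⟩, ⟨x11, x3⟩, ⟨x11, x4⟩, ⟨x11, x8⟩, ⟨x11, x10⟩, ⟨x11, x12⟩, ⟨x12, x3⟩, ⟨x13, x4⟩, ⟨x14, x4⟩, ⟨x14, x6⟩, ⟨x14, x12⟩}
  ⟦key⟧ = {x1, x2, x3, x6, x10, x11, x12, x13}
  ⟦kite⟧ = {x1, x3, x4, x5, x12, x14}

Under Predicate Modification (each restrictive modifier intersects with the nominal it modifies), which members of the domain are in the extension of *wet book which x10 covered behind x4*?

{x5, x14}

⟦which x10 covered⟧ = {x : ⟨x10, x⟩ ∈ ⟦covered⟧} = {x1, x2, x3, x5, x6, x7, x8, x9, x12, x14}
⟦behind x4⟧ = {x : ⟨x, x4⟩ ∈ ⟦behind⟧} = {x1, x2, x4, x5, x7, x8, x10, x11, x13, x14}
⟦book⟧ = {x1, x2, x3, x4, x5, x7, x8, x9, x11, x12, x13, x14}
… ∩ ⟦which x10 covered⟧ = {x1, x2, x3, x4, x5, x7, x8, x9, x11, x12, x13, x14} ∩ {x1, x2, x3, x5, x6, x7, x8, x9, x12, x14} = {x1, x2, x3, x5, x7, x8, x9, x12, x14}
… ∩ ⟦behind x4⟧ = {x1, x2, x3, x5, x7, x8, x9, x12, x14} ∩ {x1, x2, x4, x5, x7, x8, x10, x11, x13, x14} = {x1, x2, x5, x7, x8, x14}
… ∩ ⟦wet⟧ = {x1, x2, x5, x7, x8, x14} ∩ {x5, x6, x9, x10, x11, x12, x13, x14} = {x5, x14}
So ⟦wet book which x10 covered behind x4⟧ = {x5, x14}.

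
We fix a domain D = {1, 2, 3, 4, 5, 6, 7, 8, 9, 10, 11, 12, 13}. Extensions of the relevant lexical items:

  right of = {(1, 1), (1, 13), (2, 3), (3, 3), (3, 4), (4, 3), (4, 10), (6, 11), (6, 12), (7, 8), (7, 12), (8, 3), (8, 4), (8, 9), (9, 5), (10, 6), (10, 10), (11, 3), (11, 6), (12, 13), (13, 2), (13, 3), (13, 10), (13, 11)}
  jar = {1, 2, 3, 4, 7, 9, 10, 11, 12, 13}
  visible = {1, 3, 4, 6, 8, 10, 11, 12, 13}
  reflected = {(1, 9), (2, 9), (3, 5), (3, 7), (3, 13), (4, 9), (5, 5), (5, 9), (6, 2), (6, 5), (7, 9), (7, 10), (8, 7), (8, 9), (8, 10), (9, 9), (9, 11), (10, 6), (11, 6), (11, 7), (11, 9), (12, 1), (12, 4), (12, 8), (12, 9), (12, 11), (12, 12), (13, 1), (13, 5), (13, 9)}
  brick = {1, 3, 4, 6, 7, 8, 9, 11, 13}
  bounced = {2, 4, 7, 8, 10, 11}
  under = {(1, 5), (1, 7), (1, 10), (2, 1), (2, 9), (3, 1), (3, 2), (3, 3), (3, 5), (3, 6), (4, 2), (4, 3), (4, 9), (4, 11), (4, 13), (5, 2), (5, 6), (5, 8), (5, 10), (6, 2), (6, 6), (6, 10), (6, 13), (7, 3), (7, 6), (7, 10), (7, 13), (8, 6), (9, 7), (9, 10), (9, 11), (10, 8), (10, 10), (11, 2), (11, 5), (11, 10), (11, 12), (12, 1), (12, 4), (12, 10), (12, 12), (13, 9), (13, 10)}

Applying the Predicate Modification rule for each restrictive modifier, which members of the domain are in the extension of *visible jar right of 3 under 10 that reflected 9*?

{11, 13}

⟦right of 3⟧ = {x : ⟨x, 3⟩ ∈ ⟦right of⟧} = {2, 3, 4, 8, 11, 13}
⟦under 10⟧ = {x : ⟨x, 10⟩ ∈ ⟦under⟧} = {1, 5, 6, 7, 9, 10, 11, 12, 13}
⟦that reflected 9⟧ = {x : ⟨x, 9⟩ ∈ ⟦reflected⟧} = {1, 2, 4, 5, 7, 8, 9, 11, 12, 13}
⟦jar⟧ = {1, 2, 3, 4, 7, 9, 10, 11, 12, 13}
… ∩ ⟦right of 3⟧ = {1, 2, 3, 4, 7, 9, 10, 11, 12, 13} ∩ {2, 3, 4, 8, 11, 13} = {2, 3, 4, 11, 13}
… ∩ ⟦under 10⟧ = {2, 3, 4, 11, 13} ∩ {1, 5, 6, 7, 9, 10, 11, 12, 13} = {11, 13}
… ∩ ⟦that reflected 9⟧ = {11, 13} ∩ {1, 2, 4, 5, 7, 8, 9, 11, 12, 13} = {11, 13}
… ∩ ⟦visible⟧ = {11, 13} ∩ {1, 3, 4, 6, 8, 10, 11, 12, 13} = {11, 13}
So ⟦visible jar right of 3 under 10 that reflected 9⟧ = {11, 13}.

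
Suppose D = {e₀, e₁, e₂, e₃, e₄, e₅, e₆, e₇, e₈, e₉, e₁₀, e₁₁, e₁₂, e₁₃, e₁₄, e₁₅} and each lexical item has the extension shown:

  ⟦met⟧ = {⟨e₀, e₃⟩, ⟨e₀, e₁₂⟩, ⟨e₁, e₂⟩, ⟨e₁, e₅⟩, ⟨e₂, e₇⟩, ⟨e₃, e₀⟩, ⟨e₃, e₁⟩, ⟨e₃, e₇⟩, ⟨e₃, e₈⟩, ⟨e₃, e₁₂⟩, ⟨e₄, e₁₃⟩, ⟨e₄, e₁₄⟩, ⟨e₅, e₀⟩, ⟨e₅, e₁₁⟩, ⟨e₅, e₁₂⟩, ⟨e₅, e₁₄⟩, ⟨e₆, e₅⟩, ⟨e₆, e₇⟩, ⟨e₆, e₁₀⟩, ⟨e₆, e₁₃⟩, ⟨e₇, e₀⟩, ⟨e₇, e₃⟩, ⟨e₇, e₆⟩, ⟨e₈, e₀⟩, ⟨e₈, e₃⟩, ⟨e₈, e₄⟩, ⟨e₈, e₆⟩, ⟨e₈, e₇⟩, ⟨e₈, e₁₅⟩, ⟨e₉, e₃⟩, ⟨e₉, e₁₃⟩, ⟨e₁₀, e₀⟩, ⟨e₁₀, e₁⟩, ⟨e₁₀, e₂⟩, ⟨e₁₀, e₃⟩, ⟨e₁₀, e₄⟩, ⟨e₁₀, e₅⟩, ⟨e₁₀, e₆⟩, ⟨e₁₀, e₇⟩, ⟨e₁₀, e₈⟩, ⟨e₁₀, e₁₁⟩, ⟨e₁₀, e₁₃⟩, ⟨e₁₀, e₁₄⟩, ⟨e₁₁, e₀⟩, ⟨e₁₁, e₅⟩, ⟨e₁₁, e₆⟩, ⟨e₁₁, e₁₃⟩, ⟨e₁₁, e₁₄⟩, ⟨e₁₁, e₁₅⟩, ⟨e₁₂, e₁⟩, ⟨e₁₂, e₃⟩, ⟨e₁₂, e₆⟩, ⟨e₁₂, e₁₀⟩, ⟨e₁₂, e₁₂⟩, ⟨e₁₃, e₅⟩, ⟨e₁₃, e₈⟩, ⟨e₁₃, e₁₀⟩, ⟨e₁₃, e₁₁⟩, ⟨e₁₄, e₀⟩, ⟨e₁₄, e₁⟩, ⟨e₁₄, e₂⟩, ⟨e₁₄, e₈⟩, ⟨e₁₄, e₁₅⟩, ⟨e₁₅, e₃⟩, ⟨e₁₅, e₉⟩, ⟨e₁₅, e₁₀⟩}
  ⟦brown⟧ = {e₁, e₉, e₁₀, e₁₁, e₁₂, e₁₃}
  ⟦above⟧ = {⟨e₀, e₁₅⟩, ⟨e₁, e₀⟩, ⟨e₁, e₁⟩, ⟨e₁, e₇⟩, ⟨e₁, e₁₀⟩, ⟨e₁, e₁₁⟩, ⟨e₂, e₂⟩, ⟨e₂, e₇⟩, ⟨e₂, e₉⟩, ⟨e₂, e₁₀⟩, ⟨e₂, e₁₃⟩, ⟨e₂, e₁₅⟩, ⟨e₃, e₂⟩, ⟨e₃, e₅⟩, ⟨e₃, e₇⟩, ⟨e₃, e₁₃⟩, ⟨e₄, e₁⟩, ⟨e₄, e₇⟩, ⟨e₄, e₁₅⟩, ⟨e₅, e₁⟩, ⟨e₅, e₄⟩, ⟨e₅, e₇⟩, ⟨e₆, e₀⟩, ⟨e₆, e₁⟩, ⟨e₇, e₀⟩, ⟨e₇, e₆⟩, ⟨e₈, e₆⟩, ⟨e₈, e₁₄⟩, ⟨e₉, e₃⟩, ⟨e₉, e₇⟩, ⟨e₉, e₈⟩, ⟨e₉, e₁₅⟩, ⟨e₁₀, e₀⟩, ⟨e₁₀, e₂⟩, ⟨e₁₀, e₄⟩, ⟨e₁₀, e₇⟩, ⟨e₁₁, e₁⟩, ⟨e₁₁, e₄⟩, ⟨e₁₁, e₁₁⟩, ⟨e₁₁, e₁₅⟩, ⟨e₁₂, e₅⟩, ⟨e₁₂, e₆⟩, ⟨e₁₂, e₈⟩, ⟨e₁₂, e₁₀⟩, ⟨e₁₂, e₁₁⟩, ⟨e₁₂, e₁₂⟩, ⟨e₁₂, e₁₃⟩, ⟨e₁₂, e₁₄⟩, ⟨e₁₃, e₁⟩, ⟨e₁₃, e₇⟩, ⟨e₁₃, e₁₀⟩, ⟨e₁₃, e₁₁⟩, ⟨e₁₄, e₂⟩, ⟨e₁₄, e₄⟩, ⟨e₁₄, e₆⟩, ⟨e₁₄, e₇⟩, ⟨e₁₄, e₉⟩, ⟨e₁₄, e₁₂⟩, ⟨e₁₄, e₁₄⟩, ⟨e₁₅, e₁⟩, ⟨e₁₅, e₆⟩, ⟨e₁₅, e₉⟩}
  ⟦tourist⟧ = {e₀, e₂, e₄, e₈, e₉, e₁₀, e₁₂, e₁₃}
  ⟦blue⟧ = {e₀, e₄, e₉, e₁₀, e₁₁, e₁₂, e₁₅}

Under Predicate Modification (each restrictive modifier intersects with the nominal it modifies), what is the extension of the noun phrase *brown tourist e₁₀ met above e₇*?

{e₁₃}

⟦e₁₀ met⟧ = {x : ⟨e₁₀, x⟩ ∈ ⟦met⟧} = {e₀, e₁, e₂, e₃, e₄, e₅, e₆, e₇, e₈, e₁₁, e₁₃, e₁₄}
⟦above e₇⟧ = {x : ⟨x, e₇⟩ ∈ ⟦above⟧} = {e₁, e₂, e₃, e₄, e₅, e₉, e₁₀, e₁₃, e₁₄}
⟦tourist⟧ = {e₀, e₂, e₄, e₈, e₉, e₁₀, e₁₂, e₁₃}
… ∩ ⟦e₁₀ met⟧ = {e₀, e₂, e₄, e₈, e₉, e₁₀, e₁₂, e₁₃} ∩ {e₀, e₁, e₂, e₃, e₄, e₅, e₆, e₇, e₈, e₁₁, e₁₃, e₁₄} = {e₀, e₂, e₄, e₈, e₁₃}
… ∩ ⟦above e₇⟧ = {e₀, e₂, e₄, e₈, e₁₃} ∩ {e₁, e₂, e₃, e₄, e₅, e₉, e₁₀, e₁₃, e₁₄} = {e₂, e₄, e₁₃}
… ∩ ⟦brown⟧ = {e₂, e₄, e₁₃} ∩ {e₁, e₉, e₁₀, e₁₁, e₁₂, e₁₃} = {e₁₃}
So ⟦brown tourist e₁₀ met above e₇⟧ = {e₁₃}.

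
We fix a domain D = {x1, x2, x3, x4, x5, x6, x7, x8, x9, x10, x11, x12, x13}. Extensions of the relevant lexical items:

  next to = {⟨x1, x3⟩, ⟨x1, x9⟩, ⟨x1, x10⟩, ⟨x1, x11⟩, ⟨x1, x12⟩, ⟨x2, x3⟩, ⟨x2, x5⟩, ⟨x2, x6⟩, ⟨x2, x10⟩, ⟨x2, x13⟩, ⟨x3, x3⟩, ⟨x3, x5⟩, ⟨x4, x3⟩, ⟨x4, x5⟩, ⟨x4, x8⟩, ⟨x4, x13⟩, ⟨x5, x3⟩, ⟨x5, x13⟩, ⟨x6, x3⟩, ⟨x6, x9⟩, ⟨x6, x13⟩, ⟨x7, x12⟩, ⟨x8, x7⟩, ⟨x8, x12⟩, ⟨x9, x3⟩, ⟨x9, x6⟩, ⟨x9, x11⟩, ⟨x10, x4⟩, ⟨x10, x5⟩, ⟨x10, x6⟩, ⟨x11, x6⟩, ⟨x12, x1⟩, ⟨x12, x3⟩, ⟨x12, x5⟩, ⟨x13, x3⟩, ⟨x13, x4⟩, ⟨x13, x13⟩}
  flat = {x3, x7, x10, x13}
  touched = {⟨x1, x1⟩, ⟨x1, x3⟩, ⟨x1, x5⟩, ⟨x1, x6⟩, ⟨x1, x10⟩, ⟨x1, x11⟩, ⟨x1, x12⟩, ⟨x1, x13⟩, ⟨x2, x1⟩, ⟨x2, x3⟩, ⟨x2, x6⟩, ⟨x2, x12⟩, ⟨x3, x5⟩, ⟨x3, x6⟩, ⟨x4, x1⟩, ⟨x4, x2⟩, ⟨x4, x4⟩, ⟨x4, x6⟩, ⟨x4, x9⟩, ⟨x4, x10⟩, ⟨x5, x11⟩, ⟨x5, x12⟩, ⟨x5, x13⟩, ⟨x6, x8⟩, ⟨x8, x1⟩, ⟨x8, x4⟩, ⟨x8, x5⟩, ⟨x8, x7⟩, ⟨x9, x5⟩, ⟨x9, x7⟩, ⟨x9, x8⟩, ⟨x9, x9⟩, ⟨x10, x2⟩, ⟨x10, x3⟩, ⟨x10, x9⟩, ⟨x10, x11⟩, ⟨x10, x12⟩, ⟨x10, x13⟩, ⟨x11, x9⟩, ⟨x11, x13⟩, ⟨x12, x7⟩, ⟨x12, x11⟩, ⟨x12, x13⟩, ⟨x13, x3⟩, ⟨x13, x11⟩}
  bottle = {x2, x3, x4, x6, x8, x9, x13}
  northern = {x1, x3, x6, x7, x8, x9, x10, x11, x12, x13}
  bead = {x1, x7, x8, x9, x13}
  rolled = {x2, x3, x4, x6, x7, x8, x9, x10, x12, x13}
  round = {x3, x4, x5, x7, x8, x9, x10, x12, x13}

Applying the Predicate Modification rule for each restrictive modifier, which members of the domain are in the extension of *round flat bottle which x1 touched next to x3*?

⟦which x1 touched⟧ = {x : ⟨x1, x⟩ ∈ ⟦touched⟧} = {x1, x3, x5, x6, x10, x11, x12, x13}
⟦next to x3⟧ = {x : ⟨x, x3⟩ ∈ ⟦next to⟧} = {x1, x2, x3, x4, x5, x6, x9, x12, x13}
⟦bottle⟧ = {x2, x3, x4, x6, x8, x9, x13}
… ∩ ⟦which x1 touched⟧ = {x2, x3, x4, x6, x8, x9, x13} ∩ {x1, x3, x5, x6, x10, x11, x12, x13} = {x3, x6, x13}
… ∩ ⟦next to x3⟧ = {x3, x6, x13} ∩ {x1, x2, x3, x4, x5, x6, x9, x12, x13} = {x3, x6, x13}
… ∩ ⟦round⟧ = {x3, x6, x13} ∩ {x3, x4, x5, x7, x8, x9, x10, x12, x13} = {x3, x13}
… ∩ ⟦flat⟧ = {x3, x13} ∩ {x3, x7, x10, x13} = {x3, x13}
So ⟦round flat bottle which x1 touched next to x3⟧ = {x3, x13}.

{x3, x13}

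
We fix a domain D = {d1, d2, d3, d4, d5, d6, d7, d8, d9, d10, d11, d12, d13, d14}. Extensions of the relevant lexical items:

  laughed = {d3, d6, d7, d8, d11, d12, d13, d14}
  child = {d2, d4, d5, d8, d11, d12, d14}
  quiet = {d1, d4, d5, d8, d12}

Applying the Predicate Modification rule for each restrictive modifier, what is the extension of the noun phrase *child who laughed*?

⟦who laughed⟧ = ⟦laughed⟧ = {d3, d6, d7, d8, d11, d12, d13, d14}
⟦child⟧ = {d2, d4, d5, d8, d11, d12, d14}
… ∩ ⟦who laughed⟧ = {d2, d4, d5, d8, d11, d12, d14} ∩ {d3, d6, d7, d8, d11, d12, d13, d14} = {d8, d11, d12, d14}
So ⟦child who laughed⟧ = {d8, d11, d12, d14}.

{d8, d11, d12, d14}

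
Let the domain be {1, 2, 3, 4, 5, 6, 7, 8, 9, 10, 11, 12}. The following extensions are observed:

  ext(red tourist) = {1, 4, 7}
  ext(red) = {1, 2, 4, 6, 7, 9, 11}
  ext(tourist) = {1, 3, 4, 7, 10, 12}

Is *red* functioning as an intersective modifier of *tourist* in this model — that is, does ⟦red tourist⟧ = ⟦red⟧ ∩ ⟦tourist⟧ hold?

⟦red⟧ ∩ ⟦tourist⟧ = {1, 2, 4, 6, 7, 9, 11} ∩ {1, 3, 4, 7, 10, 12} = {1, 4, 7}
Observed ⟦red tourist⟧ = {1, 4, 7}.
These coincide, so the modifier is intersective here.

yes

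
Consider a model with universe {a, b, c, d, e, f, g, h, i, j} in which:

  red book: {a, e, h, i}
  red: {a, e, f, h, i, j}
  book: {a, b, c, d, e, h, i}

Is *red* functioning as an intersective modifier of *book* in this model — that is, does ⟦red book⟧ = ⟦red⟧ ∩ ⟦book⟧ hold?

⟦red⟧ ∩ ⟦book⟧ = {a, e, f, h, i, j} ∩ {a, b, c, d, e, h, i} = {a, e, h, i}
Observed ⟦red book⟧ = {a, e, h, i}.
These coincide, so the modifier is intersective here.

yes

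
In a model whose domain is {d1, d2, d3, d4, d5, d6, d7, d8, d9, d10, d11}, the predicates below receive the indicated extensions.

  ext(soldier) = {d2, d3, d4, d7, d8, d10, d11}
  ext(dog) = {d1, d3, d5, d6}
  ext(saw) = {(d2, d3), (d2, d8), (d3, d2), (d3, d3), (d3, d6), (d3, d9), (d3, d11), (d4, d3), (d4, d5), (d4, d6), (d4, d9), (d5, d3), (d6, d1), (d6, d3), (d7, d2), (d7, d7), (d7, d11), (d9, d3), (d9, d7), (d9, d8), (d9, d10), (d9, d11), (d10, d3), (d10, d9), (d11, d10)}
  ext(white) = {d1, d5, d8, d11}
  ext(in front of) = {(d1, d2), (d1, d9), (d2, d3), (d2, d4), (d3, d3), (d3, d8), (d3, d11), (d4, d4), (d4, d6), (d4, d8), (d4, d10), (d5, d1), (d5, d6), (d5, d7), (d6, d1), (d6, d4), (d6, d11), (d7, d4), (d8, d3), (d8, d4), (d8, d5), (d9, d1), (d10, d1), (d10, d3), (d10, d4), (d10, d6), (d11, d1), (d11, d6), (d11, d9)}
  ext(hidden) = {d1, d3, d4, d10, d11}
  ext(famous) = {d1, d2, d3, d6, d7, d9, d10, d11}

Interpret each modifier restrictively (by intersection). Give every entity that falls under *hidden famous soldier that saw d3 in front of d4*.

{d10}

⟦that saw d3⟧ = {x : ⟨x, d3⟩ ∈ ⟦saw⟧} = {d2, d3, d4, d5, d6, d9, d10}
⟦in front of d4⟧ = {x : ⟨x, d4⟩ ∈ ⟦in front of⟧} = {d2, d4, d6, d7, d8, d10}
⟦soldier⟧ = {d2, d3, d4, d7, d8, d10, d11}
… ∩ ⟦that saw d3⟧ = {d2, d3, d4, d7, d8, d10, d11} ∩ {d2, d3, d4, d5, d6, d9, d10} = {d2, d3, d4, d10}
… ∩ ⟦in front of d4⟧ = {d2, d3, d4, d10} ∩ {d2, d4, d6, d7, d8, d10} = {d2, d4, d10}
… ∩ ⟦hidden⟧ = {d2, d4, d10} ∩ {d1, d3, d4, d10, d11} = {d4, d10}
… ∩ ⟦famous⟧ = {d4, d10} ∩ {d1, d2, d3, d6, d7, d9, d10, d11} = {d10}
So ⟦hidden famous soldier that saw d3 in front of d4⟧ = {d10}.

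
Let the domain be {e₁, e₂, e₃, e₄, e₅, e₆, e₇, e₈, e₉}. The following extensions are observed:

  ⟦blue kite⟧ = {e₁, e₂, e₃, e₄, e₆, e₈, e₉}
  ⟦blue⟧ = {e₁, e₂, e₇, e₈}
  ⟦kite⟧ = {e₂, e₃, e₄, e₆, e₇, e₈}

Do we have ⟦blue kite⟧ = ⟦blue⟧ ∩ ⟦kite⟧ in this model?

no

⟦blue⟧ ∩ ⟦kite⟧ = {e₁, e₂, e₇, e₈} ∩ {e₂, e₃, e₄, e₆, e₇, e₈} = {e₂, e₇, e₈}
Observed ⟦blue kite⟧ = {e₁, e₂, e₃, e₄, e₆, e₈, e₉}.
These differ, so the modifier is not intersective in this model.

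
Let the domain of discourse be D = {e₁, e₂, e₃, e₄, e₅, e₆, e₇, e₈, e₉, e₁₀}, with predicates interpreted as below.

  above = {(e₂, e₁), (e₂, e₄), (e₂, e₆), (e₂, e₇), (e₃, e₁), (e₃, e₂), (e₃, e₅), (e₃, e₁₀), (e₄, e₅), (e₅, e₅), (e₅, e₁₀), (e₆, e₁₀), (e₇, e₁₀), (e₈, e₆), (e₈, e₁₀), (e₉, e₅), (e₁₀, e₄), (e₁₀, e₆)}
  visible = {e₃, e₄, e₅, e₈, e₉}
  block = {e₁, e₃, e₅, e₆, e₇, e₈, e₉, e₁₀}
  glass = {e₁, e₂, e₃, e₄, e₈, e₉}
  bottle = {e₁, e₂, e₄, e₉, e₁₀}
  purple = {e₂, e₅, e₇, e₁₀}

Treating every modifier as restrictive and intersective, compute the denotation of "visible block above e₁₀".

⟦above e₁₀⟧ = {x : ⟨x, e₁₀⟩ ∈ ⟦above⟧} = {e₃, e₅, e₆, e₇, e₈}
⟦block⟧ = {e₁, e₃, e₅, e₆, e₇, e₈, e₉, e₁₀}
… ∩ ⟦above e₁₀⟧ = {e₁, e₃, e₅, e₆, e₇, e₈, e₉, e₁₀} ∩ {e₃, e₅, e₆, e₇, e₈} = {e₃, e₅, e₆, e₇, e₈}
… ∩ ⟦visible⟧ = {e₃, e₅, e₆, e₇, e₈} ∩ {e₃, e₄, e₅, e₈, e₉} = {e₃, e₅, e₈}
So ⟦visible block above e₁₀⟧ = {e₃, e₅, e₈}.

{e₃, e₅, e₈}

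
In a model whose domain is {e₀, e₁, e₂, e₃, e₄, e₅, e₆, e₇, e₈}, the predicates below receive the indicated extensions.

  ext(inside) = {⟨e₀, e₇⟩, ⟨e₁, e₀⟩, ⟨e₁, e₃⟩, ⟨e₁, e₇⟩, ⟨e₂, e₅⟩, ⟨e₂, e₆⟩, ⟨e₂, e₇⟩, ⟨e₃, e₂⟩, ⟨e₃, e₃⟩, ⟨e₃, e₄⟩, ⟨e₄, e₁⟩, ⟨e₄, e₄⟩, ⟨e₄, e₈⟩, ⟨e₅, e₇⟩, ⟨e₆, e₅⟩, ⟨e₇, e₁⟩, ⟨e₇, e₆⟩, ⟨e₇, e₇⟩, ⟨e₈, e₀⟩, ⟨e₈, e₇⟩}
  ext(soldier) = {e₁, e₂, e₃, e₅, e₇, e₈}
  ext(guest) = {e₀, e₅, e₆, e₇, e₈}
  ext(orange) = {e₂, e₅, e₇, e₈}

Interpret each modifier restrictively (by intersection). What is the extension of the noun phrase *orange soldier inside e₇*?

{e₂, e₅, e₇, e₈}

⟦inside e₇⟧ = {x : ⟨x, e₇⟩ ∈ ⟦inside⟧} = {e₀, e₁, e₂, e₅, e₇, e₈}
⟦soldier⟧ = {e₁, e₂, e₃, e₅, e₇, e₈}
… ∩ ⟦inside e₇⟧ = {e₁, e₂, e₃, e₅, e₇, e₈} ∩ {e₀, e₁, e₂, e₅, e₇, e₈} = {e₁, e₂, e₅, e₇, e₈}
… ∩ ⟦orange⟧ = {e₁, e₂, e₅, e₇, e₈} ∩ {e₂, e₅, e₇, e₈} = {e₂, e₅, e₇, e₈}
So ⟦orange soldier inside e₇⟧ = {e₂, e₅, e₇, e₈}.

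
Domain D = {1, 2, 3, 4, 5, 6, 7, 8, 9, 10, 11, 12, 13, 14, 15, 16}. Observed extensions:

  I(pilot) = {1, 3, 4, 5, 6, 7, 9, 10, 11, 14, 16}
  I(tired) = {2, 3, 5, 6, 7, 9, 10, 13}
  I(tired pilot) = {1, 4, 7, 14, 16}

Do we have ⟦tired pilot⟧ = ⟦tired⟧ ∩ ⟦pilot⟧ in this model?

no

⟦tired⟧ ∩ ⟦pilot⟧ = {2, 3, 5, 6, 7, 9, 10, 13} ∩ {1, 3, 4, 5, 6, 7, 9, 10, 11, 14, 16} = {3, 5, 6, 7, 9, 10}
Observed ⟦tired pilot⟧ = {1, 4, 7, 14, 16}.
These differ, so the modifier is not intersective in this model.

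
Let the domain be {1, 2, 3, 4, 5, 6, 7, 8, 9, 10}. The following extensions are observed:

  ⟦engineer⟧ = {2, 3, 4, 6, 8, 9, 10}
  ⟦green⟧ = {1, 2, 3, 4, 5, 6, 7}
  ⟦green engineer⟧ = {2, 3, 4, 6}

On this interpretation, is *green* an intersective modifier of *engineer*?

⟦green⟧ ∩ ⟦engineer⟧ = {1, 2, 3, 4, 5, 6, 7} ∩ {2, 3, 4, 6, 8, 9, 10} = {2, 3, 4, 6}
Observed ⟦green engineer⟧ = {2, 3, 4, 6}.
These coincide, so the modifier is intersective here.

yes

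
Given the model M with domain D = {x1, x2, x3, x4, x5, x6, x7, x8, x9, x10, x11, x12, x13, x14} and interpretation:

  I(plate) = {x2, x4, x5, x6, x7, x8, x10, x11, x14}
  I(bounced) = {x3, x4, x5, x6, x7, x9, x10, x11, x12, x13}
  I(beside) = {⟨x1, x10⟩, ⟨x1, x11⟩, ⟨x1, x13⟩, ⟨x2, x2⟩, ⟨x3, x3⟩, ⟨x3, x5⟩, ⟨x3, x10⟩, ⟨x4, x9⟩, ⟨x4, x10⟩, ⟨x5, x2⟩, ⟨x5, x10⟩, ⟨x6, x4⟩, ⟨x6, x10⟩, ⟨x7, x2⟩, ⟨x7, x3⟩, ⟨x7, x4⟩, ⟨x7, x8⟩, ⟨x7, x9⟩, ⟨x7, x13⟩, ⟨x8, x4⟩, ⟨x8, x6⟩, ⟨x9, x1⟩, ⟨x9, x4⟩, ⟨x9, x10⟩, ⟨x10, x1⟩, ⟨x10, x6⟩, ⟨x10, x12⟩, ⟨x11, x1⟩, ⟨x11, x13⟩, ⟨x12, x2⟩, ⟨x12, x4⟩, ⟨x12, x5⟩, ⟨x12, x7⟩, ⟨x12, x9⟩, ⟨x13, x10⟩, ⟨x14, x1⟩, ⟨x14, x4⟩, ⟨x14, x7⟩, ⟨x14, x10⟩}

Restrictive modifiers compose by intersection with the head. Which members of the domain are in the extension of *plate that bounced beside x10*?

{x4, x5, x6}

⟦that bounced⟧ = ⟦bounced⟧ = {x3, x4, x5, x6, x7, x9, x10, x11, x12, x13}
⟦beside x10⟧ = {x : ⟨x, x10⟩ ∈ ⟦beside⟧} = {x1, x3, x4, x5, x6, x9, x13, x14}
⟦plate⟧ = {x2, x4, x5, x6, x7, x8, x10, x11, x14}
… ∩ ⟦that bounced⟧ = {x2, x4, x5, x6, x7, x8, x10, x11, x14} ∩ {x3, x4, x5, x6, x7, x9, x10, x11, x12, x13} = {x4, x5, x6, x7, x10, x11}
… ∩ ⟦beside x10⟧ = {x4, x5, x6, x7, x10, x11} ∩ {x1, x3, x4, x5, x6, x9, x13, x14} = {x4, x5, x6}
So ⟦plate that bounced beside x10⟧ = {x4, x5, x6}.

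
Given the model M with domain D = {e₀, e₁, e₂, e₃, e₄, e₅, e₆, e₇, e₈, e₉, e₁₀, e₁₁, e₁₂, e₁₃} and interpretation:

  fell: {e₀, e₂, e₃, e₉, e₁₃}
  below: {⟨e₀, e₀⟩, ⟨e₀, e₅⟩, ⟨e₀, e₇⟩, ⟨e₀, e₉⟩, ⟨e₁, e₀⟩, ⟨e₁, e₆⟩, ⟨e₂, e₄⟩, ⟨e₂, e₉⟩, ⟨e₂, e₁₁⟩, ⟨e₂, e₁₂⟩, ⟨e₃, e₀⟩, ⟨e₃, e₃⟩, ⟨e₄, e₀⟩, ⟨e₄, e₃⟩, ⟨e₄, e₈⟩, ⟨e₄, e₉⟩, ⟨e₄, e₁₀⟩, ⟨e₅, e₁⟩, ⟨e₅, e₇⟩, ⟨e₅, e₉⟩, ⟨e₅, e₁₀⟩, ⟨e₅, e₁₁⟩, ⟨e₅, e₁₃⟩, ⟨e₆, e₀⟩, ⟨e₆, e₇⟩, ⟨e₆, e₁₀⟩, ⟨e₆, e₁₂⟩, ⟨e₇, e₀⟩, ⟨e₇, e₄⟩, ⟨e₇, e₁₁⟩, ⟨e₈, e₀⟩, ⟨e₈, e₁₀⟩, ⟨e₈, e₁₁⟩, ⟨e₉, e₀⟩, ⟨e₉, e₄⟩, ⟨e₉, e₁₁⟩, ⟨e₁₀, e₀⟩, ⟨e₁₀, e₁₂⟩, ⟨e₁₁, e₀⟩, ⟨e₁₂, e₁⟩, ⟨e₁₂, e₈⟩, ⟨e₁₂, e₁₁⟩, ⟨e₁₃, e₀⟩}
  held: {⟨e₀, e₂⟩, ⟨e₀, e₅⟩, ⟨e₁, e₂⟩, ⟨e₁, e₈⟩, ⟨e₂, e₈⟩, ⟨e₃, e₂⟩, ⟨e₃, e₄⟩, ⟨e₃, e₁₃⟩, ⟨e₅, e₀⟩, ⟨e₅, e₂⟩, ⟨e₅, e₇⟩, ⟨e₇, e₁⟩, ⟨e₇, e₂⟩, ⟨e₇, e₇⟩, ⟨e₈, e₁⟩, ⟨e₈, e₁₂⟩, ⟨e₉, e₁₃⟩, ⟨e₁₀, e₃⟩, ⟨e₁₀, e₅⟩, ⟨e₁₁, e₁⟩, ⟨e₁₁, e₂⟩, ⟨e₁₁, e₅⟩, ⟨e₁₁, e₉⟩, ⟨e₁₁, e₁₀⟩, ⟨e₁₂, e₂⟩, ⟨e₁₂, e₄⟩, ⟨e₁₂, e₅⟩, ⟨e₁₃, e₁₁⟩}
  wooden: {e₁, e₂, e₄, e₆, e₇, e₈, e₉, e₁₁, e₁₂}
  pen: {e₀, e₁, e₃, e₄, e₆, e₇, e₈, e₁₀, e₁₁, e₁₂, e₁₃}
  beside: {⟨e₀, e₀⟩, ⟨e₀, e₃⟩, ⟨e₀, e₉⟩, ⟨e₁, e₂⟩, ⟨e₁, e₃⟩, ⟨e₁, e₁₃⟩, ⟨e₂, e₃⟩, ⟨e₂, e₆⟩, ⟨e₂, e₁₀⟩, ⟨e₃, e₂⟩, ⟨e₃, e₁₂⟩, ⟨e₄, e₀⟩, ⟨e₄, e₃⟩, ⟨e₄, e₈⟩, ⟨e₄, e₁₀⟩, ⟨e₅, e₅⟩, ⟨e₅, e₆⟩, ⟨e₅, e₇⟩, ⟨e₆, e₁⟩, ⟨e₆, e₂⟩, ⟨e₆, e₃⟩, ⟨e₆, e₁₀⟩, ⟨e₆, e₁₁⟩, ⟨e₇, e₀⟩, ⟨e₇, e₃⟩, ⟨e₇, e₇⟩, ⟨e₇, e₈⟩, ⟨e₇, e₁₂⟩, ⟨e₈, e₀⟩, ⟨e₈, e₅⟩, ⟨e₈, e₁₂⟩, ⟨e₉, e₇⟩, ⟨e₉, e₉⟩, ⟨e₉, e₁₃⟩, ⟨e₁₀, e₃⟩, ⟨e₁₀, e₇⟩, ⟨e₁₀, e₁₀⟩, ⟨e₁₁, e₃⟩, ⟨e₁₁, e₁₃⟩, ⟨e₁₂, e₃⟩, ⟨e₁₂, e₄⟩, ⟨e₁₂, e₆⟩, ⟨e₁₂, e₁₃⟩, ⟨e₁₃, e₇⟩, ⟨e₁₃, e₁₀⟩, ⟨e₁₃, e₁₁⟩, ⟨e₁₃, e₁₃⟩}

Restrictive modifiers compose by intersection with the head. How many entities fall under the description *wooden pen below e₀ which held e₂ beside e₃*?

3

⟦below e₀⟧ = {x : ⟨x, e₀⟩ ∈ ⟦below⟧} = {e₀, e₁, e₃, e₄, e₆, e₇, e₈, e₉, e₁₀, e₁₁, e₁₃}
⟦which held e₂⟧ = {x : ⟨x, e₂⟩ ∈ ⟦held⟧} = {e₀, e₁, e₃, e₅, e₇, e₁₁, e₁₂}
⟦beside e₃⟧ = {x : ⟨x, e₃⟩ ∈ ⟦beside⟧} = {e₀, e₁, e₂, e₄, e₆, e₇, e₁₀, e₁₁, e₁₂}
⟦pen⟧ = {e₀, e₁, e₃, e₄, e₆, e₇, e₈, e₁₀, e₁₁, e₁₂, e₁₃}
… ∩ ⟦below e₀⟧ = {e₀, e₁, e₃, e₄, e₆, e₇, e₈, e₁₀, e₁₁, e₁₂, e₁₃} ∩ {e₀, e₁, e₃, e₄, e₆, e₇, e₈, e₉, e₁₀, e₁₁, e₁₃} = {e₀, e₁, e₃, e₄, e₆, e₇, e₈, e₁₀, e₁₁, e₁₃}
… ∩ ⟦which held e₂⟧ = {e₀, e₁, e₃, e₄, e₆, e₇, e₈, e₁₀, e₁₁, e₁₃} ∩ {e₀, e₁, e₃, e₅, e₇, e₁₁, e₁₂} = {e₀, e₁, e₃, e₇, e₁₁}
… ∩ ⟦beside e₃⟧ = {e₀, e₁, e₃, e₇, e₁₁} ∩ {e₀, e₁, e₂, e₄, e₆, e₇, e₁₀, e₁₁, e₁₂} = {e₀, e₁, e₇, e₁₁}
… ∩ ⟦wooden⟧ = {e₀, e₁, e₇, e₁₁} ∩ {e₁, e₂, e₄, e₆, e₇, e₈, e₉, e₁₁, e₁₂} = {e₁, e₇, e₁₁}
⟦wooden pen below e₀ which held e₂ beside e₃⟧ = {e₁, e₇, e₁₁}, so the cardinality is 3.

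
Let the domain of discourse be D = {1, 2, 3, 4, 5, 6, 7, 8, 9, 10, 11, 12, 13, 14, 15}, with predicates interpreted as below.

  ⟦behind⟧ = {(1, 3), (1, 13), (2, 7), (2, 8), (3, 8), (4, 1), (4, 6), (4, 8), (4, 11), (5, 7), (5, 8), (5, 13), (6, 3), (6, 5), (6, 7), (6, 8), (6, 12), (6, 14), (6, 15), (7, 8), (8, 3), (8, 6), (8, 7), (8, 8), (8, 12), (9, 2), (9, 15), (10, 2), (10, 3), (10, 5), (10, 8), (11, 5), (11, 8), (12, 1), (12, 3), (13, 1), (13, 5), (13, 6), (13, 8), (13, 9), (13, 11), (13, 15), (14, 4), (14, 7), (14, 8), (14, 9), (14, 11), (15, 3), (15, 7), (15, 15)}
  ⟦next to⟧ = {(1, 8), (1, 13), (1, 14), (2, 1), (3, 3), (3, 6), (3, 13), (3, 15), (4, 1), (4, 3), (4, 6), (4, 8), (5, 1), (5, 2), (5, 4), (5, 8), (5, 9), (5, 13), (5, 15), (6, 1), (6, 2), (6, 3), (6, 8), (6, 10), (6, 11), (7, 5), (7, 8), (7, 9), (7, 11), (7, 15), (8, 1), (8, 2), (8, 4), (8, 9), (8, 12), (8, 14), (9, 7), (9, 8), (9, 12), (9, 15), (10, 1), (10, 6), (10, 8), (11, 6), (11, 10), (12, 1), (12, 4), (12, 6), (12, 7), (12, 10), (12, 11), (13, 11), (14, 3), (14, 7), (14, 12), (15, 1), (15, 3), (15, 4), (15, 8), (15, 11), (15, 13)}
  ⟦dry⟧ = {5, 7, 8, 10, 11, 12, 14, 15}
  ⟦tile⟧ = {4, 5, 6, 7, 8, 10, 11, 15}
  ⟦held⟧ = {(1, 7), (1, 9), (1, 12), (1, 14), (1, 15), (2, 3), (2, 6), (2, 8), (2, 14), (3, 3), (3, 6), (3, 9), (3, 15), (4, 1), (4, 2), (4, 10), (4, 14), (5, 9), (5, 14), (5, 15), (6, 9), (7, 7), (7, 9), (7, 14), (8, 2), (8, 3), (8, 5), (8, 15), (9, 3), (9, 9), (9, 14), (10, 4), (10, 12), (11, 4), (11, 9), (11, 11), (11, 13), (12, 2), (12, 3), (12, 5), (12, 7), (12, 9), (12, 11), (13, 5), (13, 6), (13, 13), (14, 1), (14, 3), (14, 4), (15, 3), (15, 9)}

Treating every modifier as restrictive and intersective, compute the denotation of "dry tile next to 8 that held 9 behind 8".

⟦next to 8⟧ = {x : ⟨x, 8⟩ ∈ ⟦next to⟧} = {1, 4, 5, 6, 7, 9, 10, 15}
⟦that held 9⟧ = {x : ⟨x, 9⟩ ∈ ⟦held⟧} = {1, 3, 5, 6, 7, 9, 11, 12, 15}
⟦behind 8⟧ = {x : ⟨x, 8⟩ ∈ ⟦behind⟧} = {2, 3, 4, 5, 6, 7, 8, 10, 11, 13, 14}
⟦tile⟧ = {4, 5, 6, 7, 8, 10, 11, 15}
… ∩ ⟦next to 8⟧ = {4, 5, 6, 7, 8, 10, 11, 15} ∩ {1, 4, 5, 6, 7, 9, 10, 15} = {4, 5, 6, 7, 10, 15}
… ∩ ⟦that held 9⟧ = {4, 5, 6, 7, 10, 15} ∩ {1, 3, 5, 6, 7, 9, 11, 12, 15} = {5, 6, 7, 15}
… ∩ ⟦behind 8⟧ = {5, 6, 7, 15} ∩ {2, 3, 4, 5, 6, 7, 8, 10, 11, 13, 14} = {5, 6, 7}
… ∩ ⟦dry⟧ = {5, 6, 7} ∩ {5, 7, 8, 10, 11, 12, 14, 15} = {5, 7}
So ⟦dry tile next to 8 that held 9 behind 8⟧ = {5, 7}.

{5, 7}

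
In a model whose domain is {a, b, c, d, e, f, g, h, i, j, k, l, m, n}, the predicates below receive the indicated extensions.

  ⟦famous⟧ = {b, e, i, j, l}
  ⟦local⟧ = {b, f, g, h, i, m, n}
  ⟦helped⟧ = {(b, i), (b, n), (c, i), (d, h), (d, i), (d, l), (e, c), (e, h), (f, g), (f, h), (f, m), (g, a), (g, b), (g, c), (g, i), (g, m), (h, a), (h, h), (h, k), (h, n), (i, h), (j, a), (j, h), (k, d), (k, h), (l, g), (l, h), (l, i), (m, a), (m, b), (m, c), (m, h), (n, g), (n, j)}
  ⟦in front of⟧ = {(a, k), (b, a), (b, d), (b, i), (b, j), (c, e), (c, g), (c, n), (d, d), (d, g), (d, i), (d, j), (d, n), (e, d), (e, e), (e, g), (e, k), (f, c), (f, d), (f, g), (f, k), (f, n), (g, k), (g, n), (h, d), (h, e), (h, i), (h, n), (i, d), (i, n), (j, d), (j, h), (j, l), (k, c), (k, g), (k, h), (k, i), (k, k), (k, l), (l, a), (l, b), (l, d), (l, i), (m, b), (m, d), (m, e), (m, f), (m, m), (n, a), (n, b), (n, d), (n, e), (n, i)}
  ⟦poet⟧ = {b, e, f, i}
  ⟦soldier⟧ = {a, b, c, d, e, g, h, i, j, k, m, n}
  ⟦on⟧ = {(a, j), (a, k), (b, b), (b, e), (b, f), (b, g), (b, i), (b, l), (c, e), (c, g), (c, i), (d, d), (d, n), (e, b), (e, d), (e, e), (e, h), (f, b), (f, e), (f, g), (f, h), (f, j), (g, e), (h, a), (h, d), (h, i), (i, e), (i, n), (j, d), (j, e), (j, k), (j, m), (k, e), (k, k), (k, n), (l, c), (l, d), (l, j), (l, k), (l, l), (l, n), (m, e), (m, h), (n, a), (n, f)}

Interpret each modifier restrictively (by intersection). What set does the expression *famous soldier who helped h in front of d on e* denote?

⟦who helped h⟧ = {x : ⟨x, h⟩ ∈ ⟦helped⟧} = {d, e, f, h, i, j, k, l, m}
⟦in front of d⟧ = {x : ⟨x, d⟩ ∈ ⟦in front of⟧} = {b, d, e, f, h, i, j, l, m, n}
⟦on e⟧ = {x : ⟨x, e⟩ ∈ ⟦on⟧} = {b, c, e, f, g, i, j, k, m}
⟦soldier⟧ = {a, b, c, d, e, g, h, i, j, k, m, n}
… ∩ ⟦who helped h⟧ = {a, b, c, d, e, g, h, i, j, k, m, n} ∩ {d, e, f, h, i, j, k, l, m} = {d, e, h, i, j, k, m}
… ∩ ⟦in front of d⟧ = {d, e, h, i, j, k, m} ∩ {b, d, e, f, h, i, j, l, m, n} = {d, e, h, i, j, m}
… ∩ ⟦on e⟧ = {d, e, h, i, j, m} ∩ {b, c, e, f, g, i, j, k, m} = {e, i, j, m}
… ∩ ⟦famous⟧ = {e, i, j, m} ∩ {b, e, i, j, l} = {e, i, j}
So ⟦famous soldier who helped h in front of d on e⟧ = {e, i, j}.

{e, i, j}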